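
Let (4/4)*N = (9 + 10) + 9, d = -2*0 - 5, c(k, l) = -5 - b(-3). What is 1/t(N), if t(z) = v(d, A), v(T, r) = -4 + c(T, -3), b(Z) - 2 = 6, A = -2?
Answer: -1/17 ≈ -0.058824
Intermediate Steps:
b(Z) = 8 (b(Z) = 2 + 6 = 8)
c(k, l) = -13 (c(k, l) = -5 - 1*8 = -5 - 8 = -13)
d = -5 (d = 0 - 5 = -5)
N = 28 (N = (9 + 10) + 9 = 19 + 9 = 28)
v(T, r) = -17 (v(T, r) = -4 - 13 = -17)
t(z) = -17
1/t(N) = 1/(-17) = -1/17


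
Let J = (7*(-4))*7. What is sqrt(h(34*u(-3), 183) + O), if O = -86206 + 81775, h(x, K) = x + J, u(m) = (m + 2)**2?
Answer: I*sqrt(4593) ≈ 67.772*I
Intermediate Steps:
u(m) = (2 + m)**2
J = -196 (J = -28*7 = -196)
h(x, K) = -196 + x (h(x, K) = x - 196 = -196 + x)
O = -4431
sqrt(h(34*u(-3), 183) + O) = sqrt((-196 + 34*(2 - 3)**2) - 4431) = sqrt((-196 + 34*(-1)**2) - 4431) = sqrt((-196 + 34*1) - 4431) = sqrt((-196 + 34) - 4431) = sqrt(-162 - 4431) = sqrt(-4593) = I*sqrt(4593)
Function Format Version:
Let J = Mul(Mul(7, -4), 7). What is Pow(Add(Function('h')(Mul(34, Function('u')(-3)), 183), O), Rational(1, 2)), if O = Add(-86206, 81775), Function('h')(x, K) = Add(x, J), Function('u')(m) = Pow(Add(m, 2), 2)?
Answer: Mul(I, Pow(4593, Rational(1, 2))) ≈ Mul(67.772, I)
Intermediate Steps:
Function('u')(m) = Pow(Add(2, m), 2)
J = -196 (J = Mul(-28, 7) = -196)
Function('h')(x, K) = Add(-196, x) (Function('h')(x, K) = Add(x, -196) = Add(-196, x))
O = -4431
Pow(Add(Function('h')(Mul(34, Function('u')(-3)), 183), O), Rational(1, 2)) = Pow(Add(Add(-196, Mul(34, Pow(Add(2, -3), 2))), -4431), Rational(1, 2)) = Pow(Add(Add(-196, Mul(34, Pow(-1, 2))), -4431), Rational(1, 2)) = Pow(Add(Add(-196, Mul(34, 1)), -4431), Rational(1, 2)) = Pow(Add(Add(-196, 34), -4431), Rational(1, 2)) = Pow(Add(-162, -4431), Rational(1, 2)) = Pow(-4593, Rational(1, 2)) = Mul(I, Pow(4593, Rational(1, 2)))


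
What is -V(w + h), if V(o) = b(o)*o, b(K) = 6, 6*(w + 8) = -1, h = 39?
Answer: -185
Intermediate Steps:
w = -49/6 (w = -8 + (⅙)*(-1) = -8 - ⅙ = -49/6 ≈ -8.1667)
V(o) = 6*o
-V(w + h) = -6*(-49/6 + 39) = -6*185/6 = -1*185 = -185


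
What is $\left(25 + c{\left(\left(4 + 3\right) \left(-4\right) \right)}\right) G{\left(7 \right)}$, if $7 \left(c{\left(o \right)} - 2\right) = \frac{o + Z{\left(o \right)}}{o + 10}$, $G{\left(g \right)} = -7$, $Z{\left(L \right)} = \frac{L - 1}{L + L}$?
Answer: $- \frac{21339}{112} \approx -190.53$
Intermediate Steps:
$Z{\left(L \right)} = \frac{-1 + L}{2 L}$
$c{\left(o \right)} = 2 + \frac{o + \frac{-1 + o}{2 o}}{7 \left(10 + o\right)}$ ($c{\left(o \right)} = 2 + \frac{\left(o + \frac{-1 + o}{2 o}\right) \frac{1}{o + 10}}{7} = 2 + \frac{\left(o + \frac{-1 + o}{2 o}\right) \frac{1}{10 + o}}{7} = 2 + \frac{\frac{1}{10 + o} \left(o + \frac{-1 + o}{2 o}\right)}{7} = 2 + \frac{o + \frac{-1 + o}{2 o}}{7 \left(10 + o\right)}$)
$\left(25 + c{\left(\left(4 + 3\right) \left(-4\right) \right)}\right) G{\left(7 \right)} = \left(25 + \frac{-1 + 30 \left(\left(4 + 3\right) \left(-4\right)\right)^{2} + 281 \left(4 + 3\right) \left(-4\right)}{14 \left(4 + 3\right) \left(-4\right) \left(10 + \left(4 + 3\right) \left(-4\right)\right)}\right) \left(-7\right) = \left(25 + \frac{-1 + 30 \left(7 \left(-4\right)\right)^{2} + 281 \cdot 7 \left(-4\right)}{14 \cdot 7 \left(-4\right) \left(10 + 7 \left(-4\right)\right)}\right) \left(-7\right) = \left(25 + \frac{-1 + 30 \left(-28\right)^{2} + 281 \left(-28\right)}{14 \left(-28\right) \left(10 - 28\right)}\right) \left(-7\right) = \left(25 + \frac{1}{14} \left(- \frac{1}{28}\right) \frac{1}{-18} \left(-1 + 30 \cdot 784 - 7868\right)\right) \left(-7\right) = \left(25 + \frac{1}{14} \left(- \frac{1}{28}\right) \left(- \frac{1}{18}\right) \left(-1 + 23520 - 7868\right)\right) \left(-7\right) = \left(25 + \frac{1}{14} \left(- \frac{1}{28}\right) \left(- \frac{1}{18}\right) 15651\right) \left(-7\right) = \left(25 + \frac{1739}{784}\right) \left(-7\right) = \frac{21339}{784} \left(-7\right) = - \frac{21339}{112}$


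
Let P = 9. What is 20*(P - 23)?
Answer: -280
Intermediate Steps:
20*(P - 23) = 20*(9 - 23) = 20*(-14) = -280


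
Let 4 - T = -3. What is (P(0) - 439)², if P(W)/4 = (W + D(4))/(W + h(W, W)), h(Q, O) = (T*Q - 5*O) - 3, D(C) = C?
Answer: 1776889/9 ≈ 1.9743e+5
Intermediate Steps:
T = 7 (T = 4 - 1*(-3) = 4 + 3 = 7)
h(Q, O) = -3 - 5*O + 7*Q (h(Q, O) = (7*Q - 5*O) - 3 = (-5*O + 7*Q) - 3 = -3 - 5*O + 7*Q)
P(W) = 4*(4 + W)/(-3 + 3*W) (P(W) = 4*((W + 4)/(W + (-3 - 5*W + 7*W))) = 4*((4 + W)/(W + (-3 + 2*W))) = 4*((4 + W)/(-3 + 3*W)) = 4*(4 + W)/(-3 + 3*W))
(P(0) - 439)² = (4*(4 + 0)/(3*(-1 + 0)) - 439)² = ((4/3)*4/(-1) - 439)² = ((4/3)*(-1)*4 - 439)² = (-16/3 - 439)² = (-1333/3)² = 1776889/9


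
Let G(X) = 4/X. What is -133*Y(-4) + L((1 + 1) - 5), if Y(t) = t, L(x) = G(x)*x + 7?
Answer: 543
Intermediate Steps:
L(x) = 11 (L(x) = (4/x)*x + 7 = 4 + 7 = 11)
-133*Y(-4) + L((1 + 1) - 5) = -133*(-4) + 11 = 532 + 11 = 543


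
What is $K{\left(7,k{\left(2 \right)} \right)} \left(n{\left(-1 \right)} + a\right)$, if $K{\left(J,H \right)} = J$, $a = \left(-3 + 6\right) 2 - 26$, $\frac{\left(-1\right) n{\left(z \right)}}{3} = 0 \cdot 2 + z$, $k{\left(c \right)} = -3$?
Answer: $-119$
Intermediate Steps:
$n{\left(z \right)} = - 3 z$ ($n{\left(z \right)} = - 3 \left(0 \cdot 2 + z\right) = - 3 \left(0 + z\right) = - 3 z$)
$a = -20$ ($a = 3 \cdot 2 - 26 = 6 - 26 = -20$)
$K{\left(7,k{\left(2 \right)} \right)} \left(n{\left(-1 \right)} + a\right) = 7 \left(\left(-3\right) \left(-1\right) - 20\right) = 7 \left(3 - 20\right) = 7 \left(-17\right) = -119$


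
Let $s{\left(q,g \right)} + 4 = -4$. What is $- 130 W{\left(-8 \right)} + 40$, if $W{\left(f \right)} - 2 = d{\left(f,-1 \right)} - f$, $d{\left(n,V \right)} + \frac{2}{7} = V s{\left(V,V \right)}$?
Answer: $- \frac{15840}{7} \approx -2262.9$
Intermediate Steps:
$s{\left(q,g \right)} = -8$ ($s{\left(q,g \right)} = -4 - 4 = -8$)
$d{\left(n,V \right)} = - \frac{2}{7} - 8 V$ ($d{\left(n,V \right)} = - \frac{2}{7} + V \left(-8\right) = - \frac{2}{7} - 8 V$)
$W{\left(f \right)} = \frac{68}{7} - f$ ($W{\left(f \right)} = 2 - \left(- \frac{54}{7} + f\right) = \frac{68}{7} - f$)
$- 130 W{\left(-8 \right)} + 40 = - 130 \left(\frac{68}{7} - -8\right) + 40 = - 130 \left(\frac{68}{7} + 8\right) + 40 = \left(-130\right) \frac{124}{7} + 40 = - \frac{16120}{7} + 40 = - \frac{15840}{7}$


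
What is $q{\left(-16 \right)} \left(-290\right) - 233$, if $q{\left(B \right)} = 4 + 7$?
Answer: $-3423$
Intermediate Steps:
$q{\left(B \right)} = 11$
$q{\left(-16 \right)} \left(-290\right) - 233 = 11 \left(-290\right) - 233 = -3190 - 233 = -3423$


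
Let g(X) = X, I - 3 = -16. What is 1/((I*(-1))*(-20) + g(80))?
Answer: -1/180 ≈ -0.0055556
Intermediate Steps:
I = -13 (I = 3 - 16 = -13)
1/((I*(-1))*(-20) + g(80)) = 1/(-13*(-1)*(-20) + 80) = 1/(13*(-20) + 80) = 1/(-260 + 80) = 1/(-180) = -1/180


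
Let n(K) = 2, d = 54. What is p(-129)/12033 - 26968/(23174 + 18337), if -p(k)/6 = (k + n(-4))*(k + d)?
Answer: -299651066/55500207 ≈ -5.3991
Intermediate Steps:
p(k) = -6*(2 + k)*(54 + k) (p(k) = -6*(k + 2)*(k + 54) = -6*(2 + k)*(54 + k))
p(-129)/12033 - 26968/(23174 + 18337) = (-648 - 336*(-129) - 6*(-129)²)/12033 - 26968/(23174 + 18337) = (-648 + 43344 - 6*16641)*(1/12033) - 26968/41511 = (-648 + 43344 - 99846)*(1/12033) - 26968*1/41511 = -57150*1/12033 - 26968/41511 = -6350/1337 - 26968/41511 = -299651066/55500207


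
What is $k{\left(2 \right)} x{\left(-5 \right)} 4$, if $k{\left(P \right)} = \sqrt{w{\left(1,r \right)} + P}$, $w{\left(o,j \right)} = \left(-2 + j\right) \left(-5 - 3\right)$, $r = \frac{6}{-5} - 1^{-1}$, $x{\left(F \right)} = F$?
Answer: $- 4 \sqrt{890} \approx -119.33$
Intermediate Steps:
$r = - \frac{11}{5}$ ($r = 6 \left(- \frac{1}{5}\right) - 1 = - \frac{6}{5} - 1 = - \frac{11}{5} \approx -2.2$)
$w{\left(o,j \right)} = 16 - 8 j$ ($w{\left(o,j \right)} = \left(-2 + j\right) \left(-8\right) = 16 - 8 j$)
$k{\left(P \right)} = \sqrt{\frac{168}{5} + P}$ ($k{\left(P \right)} = \sqrt{\left(16 - - \frac{88}{5}\right) + P} = \sqrt{\left(16 + \frac{88}{5}\right) + P} = \sqrt{\frac{168}{5} + P}$)
$k{\left(2 \right)} x{\left(-5 \right)} 4 = \frac{\sqrt{840 + 25 \cdot 2}}{5} \left(-5\right) 4 = \frac{\sqrt{840 + 50}}{5} \left(-5\right) 4 = \frac{\sqrt{890}}{5} \left(-5\right) 4 = - \sqrt{890} \cdot 4 = - 4 \sqrt{890}$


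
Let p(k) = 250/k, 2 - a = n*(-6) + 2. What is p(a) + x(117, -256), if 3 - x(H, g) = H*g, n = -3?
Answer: 269470/9 ≈ 29941.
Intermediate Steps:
x(H, g) = 3 - H*g
a = -18 (a = 2 - (-3*(-6) + 2) = 2 - (18 + 2) = 2 - 1*20 = 2 - 20 = -18)
p(a) + x(117, -256) = 250/(-18) + (3 - 1*117*(-256)) = 250*(-1/18) + (3 + 29952) = -125/9 + 29955 = 269470/9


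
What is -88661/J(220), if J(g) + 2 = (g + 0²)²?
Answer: -88661/48398 ≈ -1.8319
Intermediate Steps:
J(g) = -2 + g² (J(g) = -2 + (g + 0²)² = -2 + (g + 0)² = -2 + g²)
-88661/J(220) = -88661/(-2 + 220²) = -88661/(-2 + 48400) = -88661/48398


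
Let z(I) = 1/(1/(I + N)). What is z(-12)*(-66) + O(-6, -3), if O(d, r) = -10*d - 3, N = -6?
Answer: 1245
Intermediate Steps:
O(d, r) = -3 - 10*d
z(I) = -6 + I (z(I) = 1/(1/(I - 6)) = 1/(1/(-6 + I)) = -6 + I)
z(-12)*(-66) + O(-6, -3) = (-6 - 12)*(-66) + (-3 - 10*(-6)) = -18*(-66) + (-3 + 60) = 1188 + 57 = 1245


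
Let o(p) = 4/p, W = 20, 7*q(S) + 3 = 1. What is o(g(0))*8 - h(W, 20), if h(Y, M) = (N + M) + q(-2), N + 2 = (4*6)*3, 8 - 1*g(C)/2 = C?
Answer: -614/7 ≈ -87.714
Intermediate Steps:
g(C) = 16 - 2*C
q(S) = -2/7 (q(S) = -3/7 + (⅐)*1 = -3/7 + ⅐ = -2/7)
N = 70 (N = -2 + (4*6)*3 = -2 + 24*3 = -2 + 72 = 70)
h(Y, M) = 488/7 + M (h(Y, M) = (70 + M) - 2/7 = 488/7 + M)
o(g(0))*8 - h(W, 20) = (4/(16 - 2*0))*8 - (488/7 + 20) = (4/(16 + 0))*8 - 1*628/7 = (4/16)*8 - 628/7 = (4*(1/16))*8 - 628/7 = (¼)*8 - 628/7 = 2 - 628/7 = -614/7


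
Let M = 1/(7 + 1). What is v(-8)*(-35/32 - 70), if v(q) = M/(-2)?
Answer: 2275/512 ≈ 4.4434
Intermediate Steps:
M = ⅛ (M = 1/8 = ⅛ ≈ 0.12500)
v(q) = -1/16 (v(q) = (⅛)/(-2) = (⅛)*(-½) = -1/16)
v(-8)*(-35/32 - 70) = -(-35/32 - 70)/16 = -1/16*(-2275/32) = 2275/512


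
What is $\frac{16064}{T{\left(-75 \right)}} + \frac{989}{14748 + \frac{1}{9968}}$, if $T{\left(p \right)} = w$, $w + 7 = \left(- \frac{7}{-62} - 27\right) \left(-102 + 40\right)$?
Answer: $\frac{5169353088}{530507365} \approx 9.7442$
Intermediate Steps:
$w = 1660$ ($w = -7 + \left(- \frac{7}{-62} - 27\right) \left(-102 + 40\right) = -7 + \left(\left(-7\right) \left(- \frac{1}{62}\right) - 27\right) \left(-62\right) = -7 + \left(\frac{7}{62} - 27\right) \left(-62\right) = -7 - -1667 = -7 + 1667 = 1660$)
$T{\left(p \right)} = 1660$
$\frac{16064}{T{\left(-75 \right)}} + \frac{989}{14748 + \frac{1}{9968}} = \frac{16064}{1660} + \frac{989}{14748 + \frac{1}{9968}} = 16064 \cdot \frac{1}{1660} + \frac{989}{14748 + \frac{1}{9968}} = \frac{4016}{415} + \frac{989}{\frac{147008065}{9968}} = \frac{4016}{415} + 989 \cdot \frac{9968}{147008065} = \frac{4016}{415} + \frac{428624}{6391655} = \frac{5169353088}{530507365}$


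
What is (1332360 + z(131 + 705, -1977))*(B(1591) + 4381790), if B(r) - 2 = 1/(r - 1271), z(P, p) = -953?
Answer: 1866863534561487/320 ≈ 5.8339e+12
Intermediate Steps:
B(r) = 2 + 1/(-1271 + r) (B(r) = 2 + 1/(r - 1271) = 2 + 1/(-1271 + r))
(1332360 + z(131 + 705, -1977))*(B(1591) + 4381790) = (1332360 - 953)*((-2541 + 2*1591)/(-1271 + 1591) + 4381790) = 1331407*((-2541 + 3182)/320 + 4381790) = 1331407*((1/320)*641 + 4381790) = 1331407*(641/320 + 4381790) = 1331407*(1402173441/320) = 1866863534561487/320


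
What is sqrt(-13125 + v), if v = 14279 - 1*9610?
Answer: 2*I*sqrt(2114) ≈ 91.957*I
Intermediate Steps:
v = 4669 (v = 14279 - 9610 = 4669)
sqrt(-13125 + v) = sqrt(-13125 + 4669) = sqrt(-8456) = 2*I*sqrt(2114)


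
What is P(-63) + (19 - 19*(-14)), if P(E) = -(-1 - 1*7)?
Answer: 293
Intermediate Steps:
P(E) = 8 (P(E) = -(-1 - 7) = -1*(-8) = 8)
P(-63) + (19 - 19*(-14)) = 8 + (19 - 19*(-14)) = 8 + (19 + 266) = 8 + 285 = 293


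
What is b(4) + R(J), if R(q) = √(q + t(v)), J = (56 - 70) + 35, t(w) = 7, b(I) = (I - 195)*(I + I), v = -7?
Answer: -1528 + 2*√7 ≈ -1522.7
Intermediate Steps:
b(I) = 2*I*(-195 + I) (b(I) = (-195 + I)*(2*I) = 2*I*(-195 + I))
J = 21 (J = -14 + 35 = 21)
R(q) = √(7 + q) (R(q) = √(q + 7) = √(7 + q))
b(4) + R(J) = 2*4*(-195 + 4) + √(7 + 21) = 2*4*(-191) + √28 = -1528 + 2*√7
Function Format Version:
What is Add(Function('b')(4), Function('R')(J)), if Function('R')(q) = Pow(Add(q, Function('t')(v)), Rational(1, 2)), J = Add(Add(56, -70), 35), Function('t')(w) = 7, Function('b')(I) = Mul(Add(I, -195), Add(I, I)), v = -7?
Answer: Add(-1528, Mul(2, Pow(7, Rational(1, 2)))) ≈ -1522.7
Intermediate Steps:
Function('b')(I) = Mul(2, I, Add(-195, I)) (Function('b')(I) = Mul(Add(-195, I), Mul(2, I)) = Mul(2, I, Add(-195, I)))
J = 21 (J = Add(-14, 35) = 21)
Function('R')(q) = Pow(Add(7, q), Rational(1, 2)) (Function('R')(q) = Pow(Add(q, 7), Rational(1, 2)) = Pow(Add(7, q), Rational(1, 2)))
Add(Function('b')(4), Function('R')(J)) = Add(Mul(2, 4, Add(-195, 4)), Pow(Add(7, 21), Rational(1, 2))) = Add(Mul(2, 4, -191), Pow(28, Rational(1, 2))) = Add(-1528, Mul(2, Pow(7, Rational(1, 2))))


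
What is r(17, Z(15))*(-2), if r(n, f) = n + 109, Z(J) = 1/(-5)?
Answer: -252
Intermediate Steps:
Z(J) = -1/5 (Z(J) = 1*(-1/5) = -1/5)
r(n, f) = 109 + n
r(17, Z(15))*(-2) = (109 + 17)*(-2) = 126*(-2) = -252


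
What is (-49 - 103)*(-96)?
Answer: 14592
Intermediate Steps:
(-49 - 103)*(-96) = -152*(-96) = 14592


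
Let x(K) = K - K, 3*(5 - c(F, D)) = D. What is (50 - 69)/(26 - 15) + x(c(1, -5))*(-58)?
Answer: -19/11 ≈ -1.7273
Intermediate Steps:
c(F, D) = 5 - D/3
x(K) = 0
(50 - 69)/(26 - 15) + x(c(1, -5))*(-58) = (50 - 69)/(26 - 15) + 0*(-58) = -19/11 + 0 = -19/11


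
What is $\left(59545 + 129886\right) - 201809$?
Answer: $-12378$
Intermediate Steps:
$\left(59545 + 129886\right) - 201809 = 189431 - 201809 = -12378$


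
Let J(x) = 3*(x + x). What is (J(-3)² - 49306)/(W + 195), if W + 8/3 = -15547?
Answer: 73473/23032 ≈ 3.1900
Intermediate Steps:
W = -46649/3 (W = -8/3 - 15547 = -46649/3 ≈ -15550.)
J(x) = 6*x (J(x) = 3*(2*x) = 6*x)
(J(-3)² - 49306)/(W + 195) = ((6*(-3))² - 49306)/(-46649/3 + 195) = ((-18)² - 49306)/(-46064/3) = (324 - 49306)*(-3/46064) = -48982*(-3/46064) = 73473/23032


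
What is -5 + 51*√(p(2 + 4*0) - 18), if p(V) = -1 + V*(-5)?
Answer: -5 + 51*I*√29 ≈ -5.0 + 274.64*I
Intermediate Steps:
p(V) = -1 - 5*V
-5 + 51*√(p(2 + 4*0) - 18) = -5 + 51*√((-1 - 5*(2 + 4*0)) - 18) = -5 + 51*√((-1 - 5*(2 + 0)) - 18) = -5 + 51*√((-1 - 5*2) - 18) = -5 + 51*√((-1 - 10) - 18) = -5 + 51*√(-11 - 18) = -5 + 51*√(-29) = -5 + 51*(I*√29) = -5 + 51*I*√29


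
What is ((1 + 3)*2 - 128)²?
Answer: 14400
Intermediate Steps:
((1 + 3)*2 - 128)² = (4*2 - 128)² = (8 - 128)² = (-120)² = 14400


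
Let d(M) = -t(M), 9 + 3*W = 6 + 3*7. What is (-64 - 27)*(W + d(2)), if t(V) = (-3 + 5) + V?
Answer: -182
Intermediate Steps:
W = 6 (W = -3 + (6 + 3*7)/3 = -3 + (6 + 21)/3 = -3 + (⅓)*27 = -3 + 9 = 6)
t(V) = 2 + V
d(M) = -2 - M (d(M) = -(2 + M) = -2 - M)
(-64 - 27)*(W + d(2)) = (-64 - 27)*(6 + (-2 - 1*2)) = -91*(6 + (-2 - 2)) = -91*(6 - 4) = -91*2 = -182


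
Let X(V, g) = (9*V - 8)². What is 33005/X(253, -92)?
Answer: 33005/5148361 ≈ 0.0064108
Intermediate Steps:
X(V, g) = (-8 + 9*V)²
33005/X(253, -92) = 33005/((-8 + 9*253)²) = 33005/((-8 + 2277)²) = 33005/(2269²) = 33005/5148361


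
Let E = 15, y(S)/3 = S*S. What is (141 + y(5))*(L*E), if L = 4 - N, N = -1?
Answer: 16200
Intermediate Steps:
y(S) = 3*S² (y(S) = 3*(S*S) = 3*S²)
L = 5 (L = 4 - 1*(-1) = 4 + 1 = 5)
(141 + y(5))*(L*E) = (141 + 3*5²)*(5*15) = (141 + 3*25)*75 = (141 + 75)*75 = 216*75 = 16200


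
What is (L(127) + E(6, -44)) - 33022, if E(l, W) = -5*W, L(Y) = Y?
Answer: -32675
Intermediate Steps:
(L(127) + E(6, -44)) - 33022 = (127 - 5*(-44)) - 33022 = (127 + 220) - 33022 = 347 - 33022 = -32675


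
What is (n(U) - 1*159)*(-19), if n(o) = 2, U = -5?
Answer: 2983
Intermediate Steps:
(n(U) - 1*159)*(-19) = (2 - 1*159)*(-19) = (2 - 159)*(-19) = -157*(-19) = 2983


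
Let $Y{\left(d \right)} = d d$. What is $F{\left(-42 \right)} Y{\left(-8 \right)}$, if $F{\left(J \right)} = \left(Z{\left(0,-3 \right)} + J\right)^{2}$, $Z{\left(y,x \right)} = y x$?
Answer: $112896$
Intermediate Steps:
$Z{\left(y,x \right)} = x y$
$F{\left(J \right)} = J^{2}$ ($F{\left(J \right)} = \left(\left(-3\right) 0 + J\right)^{2} = \left(0 + J\right)^{2} = J^{2}$)
$Y{\left(d \right)} = d^{2}$
$F{\left(-42 \right)} Y{\left(-8 \right)} = \left(-42\right)^{2} \left(-8\right)^{2} = 1764 \cdot 64 = 112896$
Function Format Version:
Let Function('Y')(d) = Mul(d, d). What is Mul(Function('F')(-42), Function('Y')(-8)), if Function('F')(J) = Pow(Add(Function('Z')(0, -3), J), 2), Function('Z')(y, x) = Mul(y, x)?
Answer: 112896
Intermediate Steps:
Function('Z')(y, x) = Mul(x, y)
Function('F')(J) = Pow(J, 2) (Function('F')(J) = Pow(Add(Mul(-3, 0), J), 2) = Pow(Add(0, J), 2) = Pow(J, 2))
Function('Y')(d) = Pow(d, 2)
Mul(Function('F')(-42), Function('Y')(-8)) = Mul(Pow(-42, 2), Pow(-8, 2)) = Mul(1764, 64) = 112896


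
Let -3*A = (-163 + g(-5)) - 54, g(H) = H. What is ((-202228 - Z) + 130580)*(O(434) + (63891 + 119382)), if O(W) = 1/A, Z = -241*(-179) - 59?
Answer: -777982212892/37 ≈ -2.1027e+10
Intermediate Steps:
Z = 43080 (Z = 43139 - 59 = 43080)
A = 74 (A = -((-163 - 5) - 54)/3 = -(-168 - 54)/3 = -⅓*(-222) = 74)
O(W) = 1/74
((-202228 - Z) + 130580)*(O(434) + (63891 + 119382)) = ((-202228 - 1*43080) + 130580)*(1/74 + (63891 + 119382)) = ((-202228 - 43080) + 130580)*(1/74 + 183273) = (-245308 + 130580)*(13562203/74) = -114728*13562203/74 = -777982212892/37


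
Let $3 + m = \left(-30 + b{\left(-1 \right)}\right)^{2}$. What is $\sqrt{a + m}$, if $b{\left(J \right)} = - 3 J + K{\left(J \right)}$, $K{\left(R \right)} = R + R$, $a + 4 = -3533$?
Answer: $i \sqrt{2699} \approx 51.952 i$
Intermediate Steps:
$a = -3537$ ($a = -4 - 3533 = -3537$)
$K{\left(R \right)} = 2 R$
$b{\left(J \right)} = - J$ ($b{\left(J \right)} = - 3 J + 2 J = - J$)
$m = 838$ ($m = -3 + \left(-30 - -1\right)^{2} = -3 + \left(-30 + 1\right)^{2} = -3 + \left(-29\right)^{2} = -3 + 841 = 838$)
$\sqrt{a + m} = \sqrt{-3537 + 838} = \sqrt{-2699} = i \sqrt{2699}$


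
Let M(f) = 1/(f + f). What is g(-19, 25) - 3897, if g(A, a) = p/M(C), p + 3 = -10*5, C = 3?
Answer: -4215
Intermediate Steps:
M(f) = 1/(2*f)
p = -53 (p = -3 - 10*5 = -3 - 50 = -53)
g(A, a) = -318 (g(A, a) = -53/((1/2)/3) = -53/((1/2)*(1/3)) = -53/1/6 = -53*6 = -318)
g(-19, 25) - 3897 = -318 - 3897 = -4215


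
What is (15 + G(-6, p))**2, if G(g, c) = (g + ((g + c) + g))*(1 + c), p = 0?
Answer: 9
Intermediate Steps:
G(g, c) = (1 + c)*(c + 3*g) (G(g, c) = (g + ((c + g) + g))*(1 + c) = (g + (c + 2*g))*(1 + c) = (c + 3*g)*(1 + c) = (1 + c)*(c + 3*g))
(15 + G(-6, p))**2 = (15 + (0 + 0**2 + 3*(-6) + 3*0*(-6)))**2 = (15 + (0 + 0 - 18 + 0))**2 = (15 - 18)**2 = (-3)**2 = 9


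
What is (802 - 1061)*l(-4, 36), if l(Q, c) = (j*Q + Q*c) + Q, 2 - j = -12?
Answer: 52836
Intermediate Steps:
j = 14 (j = 2 - 1*(-12) = 2 + 12 = 14)
l(Q, c) = 15*Q + Q*c (l(Q, c) = (14*Q + Q*c) + Q = 15*Q + Q*c)
(802 - 1061)*l(-4, 36) = (802 - 1061)*(-4*(15 + 36)) = -(-1036)*51 = -259*(-204) = 52836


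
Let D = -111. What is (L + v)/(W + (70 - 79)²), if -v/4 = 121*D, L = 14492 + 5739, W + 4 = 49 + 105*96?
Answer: 10565/1458 ≈ 7.2462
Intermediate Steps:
W = 10125 (W = -4 + (49 + 105*96) = -4 + (49 + 10080) = -4 + 10129 = 10125)
L = 20231
v = 53724 (v = -484*(-111) = -4*(-13431) = 53724)
(L + v)/(W + (70 - 79)²) = (20231 + 53724)/(10125 + (70 - 79)²) = 73955/(10125 + (-9)²) = 73955/(10125 + 81) = 73955/10206 = 73955*(1/10206) = 10565/1458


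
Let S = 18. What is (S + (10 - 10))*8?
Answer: 144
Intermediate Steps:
(S + (10 - 10))*8 = (18 + (10 - 10))*8 = (18 + 0)*8 = 18*8 = 144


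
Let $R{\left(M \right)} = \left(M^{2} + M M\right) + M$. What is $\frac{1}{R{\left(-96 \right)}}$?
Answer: $\frac{1}{18336} \approx 5.4537 \cdot 10^{-5}$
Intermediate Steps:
$R{\left(M \right)} = M + 2 M^{2}$ ($R{\left(M \right)} = \left(M^{2} + M^{2}\right) + M = 2 M^{2} + M = M + 2 M^{2}$)
$\frac{1}{R{\left(-96 \right)}} = \frac{1}{\left(-96\right) \left(1 + 2 \left(-96\right)\right)} = \frac{1}{\left(-96\right) \left(1 - 192\right)} = \frac{1}{\left(-96\right) \left(-191\right)} = \frac{1}{18336}$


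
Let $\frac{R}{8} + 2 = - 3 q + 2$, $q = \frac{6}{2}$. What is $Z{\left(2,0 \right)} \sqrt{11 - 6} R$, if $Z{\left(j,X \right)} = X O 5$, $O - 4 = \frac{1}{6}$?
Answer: $0$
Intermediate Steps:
$q = 3$ ($q = 6 \cdot \frac{1}{2} = 3$)
$O = \frac{25}{6}$ ($O = 4 + \frac{1}{6} = \frac{25}{6} \approx 4.1667$)
$Z{\left(j,X \right)} = \frac{125 X}{6}$ ($Z{\left(j,X \right)} = X \frac{25}{6} \cdot 5 = \frac{25 X}{6} \cdot 5 = \frac{125 X}{6}$)
$R = -72$ ($R = -16 + 8 \left(\left(-3\right) 3 + 2\right) = -16 + 8 \left(-9 + 2\right) = -16 + 8 \left(-7\right) = -16 - 56 = -72$)
$Z{\left(2,0 \right)} \sqrt{11 - 6} R = \frac{125}{6} \cdot 0 \sqrt{11 - 6} \left(-72\right) = 0 \sqrt{5} \left(-72\right) = 0 \left(-72\right) = 0$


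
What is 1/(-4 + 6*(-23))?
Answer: -1/142 ≈ -0.0070423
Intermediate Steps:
1/(-4 + 6*(-23)) = 1/(-4 - 138) = 1/(-142) = -1/142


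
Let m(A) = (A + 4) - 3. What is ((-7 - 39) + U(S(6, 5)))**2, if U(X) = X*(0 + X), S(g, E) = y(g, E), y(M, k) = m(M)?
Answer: 9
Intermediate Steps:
m(A) = 1 + A (m(A) = (4 + A) - 3 = 1 + A)
y(M, k) = 1 + M
S(g, E) = 1 + g
U(X) = X**2 (U(X) = X*X = X**2)
((-7 - 39) + U(S(6, 5)))**2 = ((-7 - 39) + (1 + 6)**2)**2 = (-46 + 7**2)**2 = (-46 + 49)**2 = 3**2 = 9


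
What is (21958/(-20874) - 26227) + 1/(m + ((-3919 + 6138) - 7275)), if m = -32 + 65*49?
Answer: -520931375171/19861611 ≈ -26228.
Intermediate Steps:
m = 3153 (m = -32 + 3185 = 3153)
(21958/(-20874) - 26227) + 1/(m + ((-3919 + 6138) - 7275)) = (21958/(-20874) - 26227) + 1/(3153 + ((-3919 + 6138) - 7275)) = (21958*(-1/20874) - 26227) + 1/(3153 + (2219 - 7275)) = (-10979/10437 - 26227) + 1/(3153 - 5056) = -273742178/10437 + 1/(-1903) = -273742178/10437 - 1/1903 = -520931375171/19861611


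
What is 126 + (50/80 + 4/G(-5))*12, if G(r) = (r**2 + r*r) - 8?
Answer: 1885/14 ≈ 134.64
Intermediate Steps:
G(r) = -8 + 2*r**2 (G(r) = (r**2 + r**2) - 8 = 2*r**2 - 8 = -8 + 2*r**2)
126 + (50/80 + 4/G(-5))*12 = 126 + (50/80 + 4/(-8 + 2*(-5)**2))*12 = 126 + (50*(1/80) + 4/(-8 + 2*25))*12 = 126 + (5/8 + 4/(-8 + 50))*12 = 126 + (5/8 + 4/42)*12 = 126 + (5/8 + 4*(1/42))*12 = 126 + (5/8 + 2/21)*12 = 126 + (121/168)*12 = 126 + 121/14 = 1885/14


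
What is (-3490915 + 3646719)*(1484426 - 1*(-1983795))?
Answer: 540362704684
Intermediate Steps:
(-3490915 + 3646719)*(1484426 - 1*(-1983795)) = 155804*(1484426 + 1983795) = 155804*3468221 = 540362704684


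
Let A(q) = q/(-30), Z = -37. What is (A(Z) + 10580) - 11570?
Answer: -29663/30 ≈ -988.77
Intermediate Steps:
A(q) = -q/30 (A(q) = q*(-1/30) = -q/30)
(A(Z) + 10580) - 11570 = (-1/30*(-37) + 10580) - 11570 = (37/30 + 10580) - 11570 = 317437/30 - 11570 = -29663/30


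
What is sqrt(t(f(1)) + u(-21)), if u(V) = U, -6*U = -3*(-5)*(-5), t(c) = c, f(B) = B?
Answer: 3*sqrt(6)/2 ≈ 3.6742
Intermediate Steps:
U = 25/2 (U = -(-3*(-5))*(-5)/6 = -5*(-5)/2 = -1/6*(-75) = 25/2 ≈ 12.500)
u(V) = 25/2
sqrt(t(f(1)) + u(-21)) = sqrt(1 + 25/2) = sqrt(27/2) = 3*sqrt(6)/2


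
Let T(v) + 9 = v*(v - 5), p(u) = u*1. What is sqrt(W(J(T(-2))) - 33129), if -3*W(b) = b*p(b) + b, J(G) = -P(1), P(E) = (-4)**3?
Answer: I*sqrt(310641)/3 ≈ 185.78*I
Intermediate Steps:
P(E) = -64
p(u) = u
T(v) = -9 + v*(-5 + v) (T(v) = -9 + v*(v - 5) = -9 + v*(-5 + v))
J(G) = 64 (J(G) = -1*(-64) = 64)
W(b) = -b/3 - b**2/3 (W(b) = -(b*b + b)/3 = -(b**2 + b)/3 = -(b + b**2)/3 = -b/3 - b**2/3)
sqrt(W(J(T(-2))) - 33129) = sqrt(-1/3*64*(1 + 64) - 33129) = sqrt(-1/3*64*65 - 33129) = sqrt(-4160/3 - 33129) = sqrt(-103547/3) = I*sqrt(310641)/3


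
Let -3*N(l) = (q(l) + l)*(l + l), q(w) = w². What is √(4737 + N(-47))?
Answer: √652317/3 ≈ 269.22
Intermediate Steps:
N(l) = -2*l*(l + l²)/3 (N(l) = -(l² + l)*(l + l)/3 = -(l + l²)*2*l/3 = -2*l*(l + l²)/3)
√(4737 + N(-47)) = √(4737 - ⅔*(-47)²*(1 - 47)) = √(4737 - ⅔*2209*(-46)) = √(4737 + 203228/3) = √(217439/3) = √652317/3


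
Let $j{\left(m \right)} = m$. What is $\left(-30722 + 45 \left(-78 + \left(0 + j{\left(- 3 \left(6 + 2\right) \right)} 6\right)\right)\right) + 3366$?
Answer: $-37346$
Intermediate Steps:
$\left(-30722 + 45 \left(-78 + \left(0 + j{\left(- 3 \left(6 + 2\right) \right)} 6\right)\right)\right) + 3366 = \left(-30722 + 45 \left(-78 + \left(0 + - 3 \left(6 + 2\right) 6\right)\right)\right) + 3366 = \left(-30722 + 45 \left(-78 + \left(0 + \left(-3\right) 8 \cdot 6\right)\right)\right) + 3366 = \left(-30722 + 45 \left(-78 + \left(0 - 144\right)\right)\right) + 3366 = \left(-30722 + 45 \left(-78 - 144\right)\right) + 3366 = \left(-30722 + 45 \left(-222\right)\right) + 3366 = \left(-30722 - 9990\right) + 3366 = -40712 + 3366 = -37346$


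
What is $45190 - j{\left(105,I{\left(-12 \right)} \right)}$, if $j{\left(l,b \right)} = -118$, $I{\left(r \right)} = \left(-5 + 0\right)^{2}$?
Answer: $45308$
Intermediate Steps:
$I{\left(r \right)} = 25$ ($I{\left(r \right)} = \left(-5\right)^{2} = 25$)
$45190 - j{\left(105,I{\left(-12 \right)} \right)} = 45190 - -118 = 45190 + 118 = 45308$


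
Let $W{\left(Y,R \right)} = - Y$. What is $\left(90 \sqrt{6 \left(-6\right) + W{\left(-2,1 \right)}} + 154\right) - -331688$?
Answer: $331842 + 90 i \sqrt{34} \approx 3.3184 \cdot 10^{5} + 524.79 i$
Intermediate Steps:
$\left(90 \sqrt{6 \left(-6\right) + W{\left(-2,1 \right)}} + 154\right) - -331688 = \left(90 \sqrt{6 \left(-6\right) - -2} + 154\right) - -331688 = \left(90 \sqrt{-36 + 2} + 154\right) + 331688 = \left(90 \sqrt{-34} + 154\right) + 331688 = \left(90 i \sqrt{34} + 154\right) + 331688 = \left(154 + 90 i \sqrt{34}\right) + 331688 = 331842 + 90 i \sqrt{34}$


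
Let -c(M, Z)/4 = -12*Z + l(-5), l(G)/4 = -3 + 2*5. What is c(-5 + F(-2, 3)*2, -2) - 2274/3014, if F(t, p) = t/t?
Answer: -314593/1507 ≈ -208.75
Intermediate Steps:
F(t, p) = 1
l(G) = 28 (l(G) = 4*(-3 + 2*5) = 4*(-3 + 10) = 4*7 = 28)
c(M, Z) = -112 + 48*Z (c(M, Z) = -4*(-12*Z + 28) = -4*(28 - 12*Z) = -112 + 48*Z)
c(-5 + F(-2, 3)*2, -2) - 2274/3014 = (-112 + 48*(-2)) - 2274/3014 = (-112 - 96) - 2274*1/3014 = -208 - 1137/1507 = -314593/1507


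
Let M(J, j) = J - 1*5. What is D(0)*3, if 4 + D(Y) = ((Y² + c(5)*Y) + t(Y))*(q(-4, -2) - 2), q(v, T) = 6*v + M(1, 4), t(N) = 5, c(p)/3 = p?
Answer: -462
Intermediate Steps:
c(p) = 3*p
M(J, j) = -5 + J (M(J, j) = J - 5 = -5 + J)
q(v, T) = -4 + 6*v (q(v, T) = 6*v + (-5 + 1) = 6*v - 4 = -4 + 6*v)
D(Y) = -154 - 450*Y - 30*Y² (D(Y) = -4 + ((Y² + (3*5)*Y) + 5)*((-4 + 6*(-4)) - 2) = -4 + ((Y² + 15*Y) + 5)*((-4 - 24) - 2) = -4 + (5 + Y² + 15*Y)*(-28 - 2) = -4 + (5 + Y² + 15*Y)*(-30) = -4 + (-150 - 450*Y - 30*Y²) = -154 - 450*Y - 30*Y²)
D(0)*3 = (-154 - 450*0 - 30*0²)*3 = (-154 + 0 - 30*0)*3 = (-154 + 0 + 0)*3 = -154*3 = -462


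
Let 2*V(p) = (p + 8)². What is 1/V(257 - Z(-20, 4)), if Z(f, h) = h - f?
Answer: 2/58081 ≈ 3.4435e-5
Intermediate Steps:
V(p) = (8 + p)²/2 (V(p) = (p + 8)²/2 = (8 + p)²/2)
1/V(257 - Z(-20, 4)) = 1/((8 + (257 - (4 - 1*(-20))))²/2) = 1/((8 + (257 - (4 + 20)))²/2) = 1/((8 + (257 - 1*24))²/2) = 1/((8 + (257 - 24))²/2) = 1/((8 + 233)²/2) = 1/((½)*241²) = 1/((½)*58081) = 1/(58081/2) = 2/58081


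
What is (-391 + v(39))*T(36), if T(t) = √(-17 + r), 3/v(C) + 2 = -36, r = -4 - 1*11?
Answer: -29722*I*√2/19 ≈ -2212.3*I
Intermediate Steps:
r = -15 (r = -4 - 11 = -15)
v(C) = -3/38 (v(C) = 3/(-2 - 36) = 3/(-38) = 3*(-1/38) = -3/38)
T(t) = 4*I*√2 (T(t) = √(-17 - 15) = √(-32) = 4*I*√2)
(-391 + v(39))*T(36) = (-391 - 3/38)*(4*I*√2) = -29722*I*√2/19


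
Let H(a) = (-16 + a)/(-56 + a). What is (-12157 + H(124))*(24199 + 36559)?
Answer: -738538508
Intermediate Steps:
H(a) = (-16 + a)/(-56 + a)
(-12157 + H(124))*(24199 + 36559) = (-12157 + (-16 + 124)/(-56 + 124))*(24199 + 36559) = (-12157 + 108/68)*60758 = (-12157 + (1/68)*108)*60758 = (-12157 + 27/17)*60758 = -206642/17*60758 = -738538508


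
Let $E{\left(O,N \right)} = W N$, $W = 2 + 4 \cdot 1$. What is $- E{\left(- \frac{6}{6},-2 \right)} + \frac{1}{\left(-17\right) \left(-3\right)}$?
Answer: $\frac{613}{51} \approx 12.02$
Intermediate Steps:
$W = 6$ ($W = 2 + 4 = 6$)
$E{\left(O,N \right)} = 6 N$
$- E{\left(- \frac{6}{6},-2 \right)} + \frac{1}{\left(-17\right) \left(-3\right)} = - 6 \left(-2\right) + \frac{1}{\left(-17\right) \left(-3\right)} = \left(-1\right) \left(-12\right) + \frac{1}{51} = 12 + \frac{1}{51} = \frac{613}{51}$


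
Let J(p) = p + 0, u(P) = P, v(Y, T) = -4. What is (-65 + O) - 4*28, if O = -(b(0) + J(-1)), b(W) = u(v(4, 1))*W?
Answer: -176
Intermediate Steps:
J(p) = p
b(W) = -4*W
O = 1 (O = -(-4*0 - 1) = -(0 - 1) = -1*(-1) = 1)
(-65 + O) - 4*28 = (-65 + 1) - 4*28 = -64 - 112 = -176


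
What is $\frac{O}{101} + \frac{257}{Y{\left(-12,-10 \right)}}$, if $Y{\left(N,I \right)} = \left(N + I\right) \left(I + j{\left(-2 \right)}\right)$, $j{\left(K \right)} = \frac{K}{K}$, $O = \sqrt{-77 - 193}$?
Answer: $\frac{257}{198} + \frac{3 i \sqrt{30}}{101} \approx 1.298 + 0.16269 i$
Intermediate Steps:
$O = 3 i \sqrt{30}$ ($O = \sqrt{-270} = 3 i \sqrt{30} \approx 16.432 i$)
$j{\left(K \right)} = 1$
$Y{\left(N,I \right)} = \left(1 + I\right) \left(I + N\right)$ ($Y{\left(N,I \right)} = \left(N + I\right) \left(I + 1\right) = \left(I + N\right) \left(1 + I\right) = \left(1 + I\right) \left(I + N\right)$)
$\frac{O}{101} + \frac{257}{Y{\left(-12,-10 \right)}} = \frac{3 i \sqrt{30}}{101} + \frac{257}{-10 - 12 + \left(-10\right)^{2} - -120} = 3 i \sqrt{30} \cdot \frac{1}{101} + \frac{257}{-10 - 12 + 100 + 120} = \frac{3 i \sqrt{30}}{101} + \frac{257}{198} = \frac{257}{198} + \frac{3 i \sqrt{30}}{101}$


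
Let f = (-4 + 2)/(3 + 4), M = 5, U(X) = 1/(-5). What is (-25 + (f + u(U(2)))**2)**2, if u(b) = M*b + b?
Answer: 779582241/1500625 ≈ 519.50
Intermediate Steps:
U(X) = -1/5
u(b) = 6*b (u(b) = 5*b + b = 6*b)
f = -2/7 ≈ -0.28571
(-25 + (f + u(U(2)))**2)**2 = (-25 + (-2/7 + 6*(-1/5))**2)**2 = (-25 + (-2/7 - 6/5)**2)**2 = (-25 + (-52/35)**2)**2 = (-25 + 2704/1225)**2 = (-27921/1225)**2 = 779582241/1500625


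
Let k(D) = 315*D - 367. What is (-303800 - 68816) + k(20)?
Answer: -366683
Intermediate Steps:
k(D) = -367 + 315*D
(-303800 - 68816) + k(20) = (-303800 - 68816) + (-367 + 315*20) = -372616 + (-367 + 6300) = -372616 + 5933 = -366683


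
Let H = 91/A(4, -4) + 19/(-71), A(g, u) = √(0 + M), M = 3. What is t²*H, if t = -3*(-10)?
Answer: -17100/71 + 27300*√3 ≈ 47044.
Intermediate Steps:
A(g, u) = √3 (A(g, u) = √(0 + 3) = √3)
t = 30
H = -19/71 + 91*√3/3 (H = 91/(√3) + 19/(-71) = 91*(√3/3) + 19*(-1/71) = 91*√3/3 - 19/71 = -19/71 + 91*√3/3 ≈ 52.271)
t²*H = 30²*(-19/71 + 91*√3/3) = 900*(-19/71 + 91*√3/3) = -17100/71 + 27300*√3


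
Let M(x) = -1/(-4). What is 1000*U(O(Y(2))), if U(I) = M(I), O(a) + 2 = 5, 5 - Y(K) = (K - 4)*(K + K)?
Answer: 250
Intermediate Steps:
M(x) = ¼ (M(x) = -1*(-¼) = ¼)
Y(K) = 5 - 2*K*(-4 + K) (Y(K) = 5 - (K - 4)*(K + K) = 5 - (-4 + K)*2*K = 5 - 2*K*(-4 + K))
O(a) = 3 (O(a) = -2 + 5 = 3)
U(I) = ¼
1000*U(O(Y(2))) = 1000*(¼) = 250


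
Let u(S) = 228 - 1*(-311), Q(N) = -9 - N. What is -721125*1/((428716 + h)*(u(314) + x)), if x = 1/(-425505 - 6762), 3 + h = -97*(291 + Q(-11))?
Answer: -311718540375/93264798438304 ≈ -0.0033423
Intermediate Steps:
u(S) = 539 (u(S) = 228 + 311 = 539)
h = -28424 (h = -3 - 97*(291 + (-9 - 1*(-11))) = -3 - 97*(291 + (-9 + 11)) = -3 - 97*(291 + 2) = -3 - 97*293 = -3 - 28421 = -28424)
x = -1/432267 (x = 1/(-432267) = -1/432267 ≈ -2.3134e-6)
-721125*1/((428716 + h)*(u(314) + x)) = -721125*1/((539 - 1/432267)*(428716 - 28424)) = -721125/(400292*(232991912/432267)) = -721125/93264798438304/432267 = -721125*432267/93264798438304 = -311718540375/93264798438304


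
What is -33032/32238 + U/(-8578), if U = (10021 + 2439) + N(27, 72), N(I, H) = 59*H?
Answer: -205495250/69134391 ≈ -2.9724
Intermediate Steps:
U = 16708 (U = (10021 + 2439) + 59*72 = 12460 + 4248 = 16708)
-33032/32238 + U/(-8578) = -33032/32238 + 16708/(-8578) = -33032*1/32238 + 16708*(-1/8578) = -16516/16119 - 8354/4289 = -205495250/69134391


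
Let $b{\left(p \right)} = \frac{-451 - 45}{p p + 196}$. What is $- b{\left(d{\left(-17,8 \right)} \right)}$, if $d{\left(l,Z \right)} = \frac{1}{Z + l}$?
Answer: $\frac{40176}{15877} \approx 2.5305$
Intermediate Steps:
$b{\left(p \right)} = - \frac{496}{196 + p^{2}}$ ($b{\left(p \right)} = - \frac{496}{p^{2} + 196} = - \frac{496}{196 + p^{2}}$)
$- b{\left(d{\left(-17,8 \right)} \right)} = - \frac{-496}{196 + \left(\frac{1}{8 - 17}\right)^{2}} = - \frac{-496}{196 + \left(\frac{1}{-9}\right)^{2}} = - \frac{-496}{196 + \left(- \frac{1}{9}\right)^{2}} = - \frac{-496}{196 + \frac{1}{81}} = - \frac{-496}{\frac{15877}{81}} = - \frac{\left(-496\right) 81}{15877} = \left(-1\right) \left(- \frac{40176}{15877}\right) = \frac{40176}{15877}$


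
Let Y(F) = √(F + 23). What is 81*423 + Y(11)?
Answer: 34263 + √34 ≈ 34269.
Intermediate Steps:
Y(F) = √(23 + F)
81*423 + Y(11) = 81*423 + √(23 + 11) = 34263 + √34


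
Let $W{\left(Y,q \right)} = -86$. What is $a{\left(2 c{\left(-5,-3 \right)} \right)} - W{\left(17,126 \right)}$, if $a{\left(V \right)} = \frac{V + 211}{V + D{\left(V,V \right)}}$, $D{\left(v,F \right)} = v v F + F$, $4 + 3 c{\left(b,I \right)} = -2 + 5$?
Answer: $- \frac{1895}{44} \approx -43.068$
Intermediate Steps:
$c{\left(b,I \right)} = - \frac{1}{3}$ ($c{\left(b,I \right)} = - \frac{4}{3} + \frac{-2 + 5}{3} = - \frac{4}{3} + \frac{1}{3} \cdot 3 = - \frac{4}{3} + 1 = - \frac{1}{3}$)
$D{\left(v,F \right)} = F + F v^{2}$ ($D{\left(v,F \right)} = v^{2} F + F = F v^{2} + F = F + F v^{2}$)
$a{\left(V \right)} = \frac{211 + V}{V + V \left(1 + V^{2}\right)}$ ($a{\left(V \right)} = \frac{V + 211}{V + V \left(1 + V^{2}\right)} = \frac{211 + V}{V + V \left(1 + V^{2}\right)}$)
$a{\left(2 c{\left(-5,-3 \right)} \right)} - W{\left(17,126 \right)} = \frac{211 + 2 \left(- \frac{1}{3}\right)}{2 \left(- \frac{1}{3}\right) \left(2 + \left(2 \left(- \frac{1}{3}\right)\right)^{2}\right)} - -86 = \frac{211 - \frac{2}{3}}{\left(- \frac{2}{3}\right) \left(2 + \left(- \frac{2}{3}\right)^{2}\right)} + 86 = \left(- \frac{3}{2}\right) \frac{1}{2 + \frac{4}{9}} \cdot \frac{631}{3} + 86 = \left(- \frac{3}{2}\right) \frac{1}{\frac{22}{9}} \cdot \frac{631}{3} + 86 = \left(- \frac{3}{2}\right) \frac{9}{22} \cdot \frac{631}{3} + 86 = - \frac{5679}{44} + 86 = - \frac{1895}{44}$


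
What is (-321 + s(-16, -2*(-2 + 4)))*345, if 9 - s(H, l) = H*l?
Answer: -129720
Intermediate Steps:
s(H, l) = 9 - H*l
(-321 + s(-16, -2*(-2 + 4)))*345 = (-321 + (9 - 1*(-16)*(-2*(-2 + 4))))*345 = (-321 + (9 - 1*(-16)*(-2*2)))*345 = (-321 + (9 - 1*(-16)*(-4)))*345 = (-321 + (9 - 64))*345 = (-321 - 55)*345 = -376*345 = -129720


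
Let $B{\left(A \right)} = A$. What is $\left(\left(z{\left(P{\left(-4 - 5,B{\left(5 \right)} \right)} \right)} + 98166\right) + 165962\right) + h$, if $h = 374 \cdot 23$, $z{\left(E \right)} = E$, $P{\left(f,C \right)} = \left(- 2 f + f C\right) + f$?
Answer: $272694$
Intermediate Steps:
$P{\left(f,C \right)} = - f + C f$ ($P{\left(f,C \right)} = \left(- 2 f + C f\right) + f = - f + C f$)
$h = 8602$
$\left(\left(z{\left(P{\left(-4 - 5,B{\left(5 \right)} \right)} \right)} + 98166\right) + 165962\right) + h = \left(\left(\left(-4 - 5\right) \left(-1 + 5\right) + 98166\right) + 165962\right) + 8602 = \left(\left(\left(-9\right) 4 + 98166\right) + 165962\right) + 8602 = \left(\left(-36 + 98166\right) + 165962\right) + 8602 = \left(98130 + 165962\right) + 8602 = 264092 + 8602 = 272694$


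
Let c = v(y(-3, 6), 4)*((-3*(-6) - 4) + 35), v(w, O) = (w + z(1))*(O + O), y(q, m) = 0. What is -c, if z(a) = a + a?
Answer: -784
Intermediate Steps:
z(a) = 2*a
v(w, O) = 2*O*(2 + w) (v(w, O) = (w + 2*1)*(O + O) = (w + 2)*(2*O) = (2 + w)*(2*O) = 2*O*(2 + w))
c = 784 (c = (2*4*(2 + 0))*((-3*(-6) - 4) + 35) = (2*4*2)*((18 - 4) + 35) = 16*(14 + 35) = 16*49 = 784)
-c = -1*784 = -784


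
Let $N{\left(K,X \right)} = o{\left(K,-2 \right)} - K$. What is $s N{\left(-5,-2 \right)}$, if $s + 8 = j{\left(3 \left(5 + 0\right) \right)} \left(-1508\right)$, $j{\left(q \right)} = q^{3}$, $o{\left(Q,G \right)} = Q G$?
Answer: $-76342620$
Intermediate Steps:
$o{\left(Q,G \right)} = G Q$
$N{\left(K,X \right)} = - 3 K$ ($N{\left(K,X \right)} = - 2 K - K = - 3 K$)
$s = -5089508$ ($s = -8 + \left(3 \left(5 + 0\right)\right)^{3} \left(-1508\right) = -8 + \left(3 \cdot 5\right)^{3} \left(-1508\right) = -8 + 15^{3} \left(-1508\right) = -8 + 3375 \left(-1508\right) = -8 - 5089500 = -5089508$)
$s N{\left(-5,-2 \right)} = - 5089508 \left(\left(-3\right) \left(-5\right)\right) = \left(-5089508\right) 15 = -76342620$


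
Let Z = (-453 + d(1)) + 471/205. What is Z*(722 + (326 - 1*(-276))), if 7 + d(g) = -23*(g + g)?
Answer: -136714916/205 ≈ -6.6690e+5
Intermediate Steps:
d(g) = -7 - 46*g (d(g) = -7 - 23*(g + g) = -7 - 46*g)
Z = -103259/205 (Z = (-453 + (-7 - 46*1)) + 471/205 = (-453 + (-7 - 46)) + 471*(1/205) = (-453 - 53) + 471/205 = -506 + 471/205 = -103259/205 ≈ -503.70)
Z*(722 + (326 - 1*(-276))) = -103259*(722 + (326 - 1*(-276)))/205 = -103259*(722 + (326 + 276))/205 = -103259*(722 + 602)/205 = -103259/205*1324 = -136714916/205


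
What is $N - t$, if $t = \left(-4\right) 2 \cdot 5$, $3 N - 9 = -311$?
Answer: $- \frac{182}{3} \approx -60.667$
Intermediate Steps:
$N = - \frac{302}{3}$ ($N = 3 + \frac{1}{3} \left(-311\right) = 3 - \frac{311}{3} = - \frac{302}{3} \approx -100.67$)
$t = -40$ ($t = \left(-8\right) 5 = -40$)
$N - t = - \frac{302}{3} - -40 = - \frac{302}{3} + 40 = - \frac{182}{3}$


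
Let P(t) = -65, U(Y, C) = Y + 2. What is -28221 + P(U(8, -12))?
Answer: -28286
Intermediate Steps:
U(Y, C) = 2 + Y
-28221 + P(U(8, -12)) = -28221 - 65 = -28286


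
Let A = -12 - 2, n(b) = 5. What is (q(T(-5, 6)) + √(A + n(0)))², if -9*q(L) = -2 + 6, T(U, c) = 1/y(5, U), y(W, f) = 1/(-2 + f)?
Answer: (4 - 27*I)²/81 ≈ -8.8025 - 2.6667*I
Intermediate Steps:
T(U, c) = -2 + U (T(U, c) = 1/(1/(-2 + U)) = -2 + U)
A = -14
q(L) = -4/9 (q(L) = -(-2 + 6)/9 = -⅑*4 = -4/9)
(q(T(-5, 6)) + √(A + n(0)))² = (-4/9 + √(-14 + 5))² = (-4/9 + √(-9))² = (-4/9 + 3*I)²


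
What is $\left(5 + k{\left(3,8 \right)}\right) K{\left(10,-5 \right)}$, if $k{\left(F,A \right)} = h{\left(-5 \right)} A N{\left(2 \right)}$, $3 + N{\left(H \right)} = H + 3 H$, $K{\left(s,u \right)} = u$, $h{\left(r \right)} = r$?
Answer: $975$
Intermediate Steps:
$N{\left(H \right)} = -3 + 4 H$ ($N{\left(H \right)} = -3 + \left(H + 3 H\right) = -3 + 4 H$)
$k{\left(F,A \right)} = - 25 A$ ($k{\left(F,A \right)} = - 5 A \left(-3 + 4 \cdot 2\right) = - 5 A \left(-3 + 8\right) = - 5 A 5 = - 25 A$)
$\left(5 + k{\left(3,8 \right)}\right) K{\left(10,-5 \right)} = \left(5 - 200\right) \left(-5\right) = \left(-195\right) \left(-5\right) = 975$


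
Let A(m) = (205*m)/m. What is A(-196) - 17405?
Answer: -17200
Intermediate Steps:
A(m) = 205
A(-196) - 17405 = 205 - 17405 = -17200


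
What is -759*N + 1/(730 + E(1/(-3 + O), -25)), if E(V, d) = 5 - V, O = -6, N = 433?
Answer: -2174328543/6616 ≈ -3.2865e+5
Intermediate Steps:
-759*N + 1/(730 + E(1/(-3 + O), -25)) = -759*433 + 1/(730 + (5 - 1/(-3 - 6))) = -328647 + 1/(730 + (5 - 1/(-9))) = -328647 + 1/(730 + (5 - 1*(-1/9))) = -328647 + 1/(730 + (5 + 1/9)) = -328647 + 1/(730 + 46/9) = -328647 + 1/(6616/9) = -328647 + 9/6616 = -2174328543/6616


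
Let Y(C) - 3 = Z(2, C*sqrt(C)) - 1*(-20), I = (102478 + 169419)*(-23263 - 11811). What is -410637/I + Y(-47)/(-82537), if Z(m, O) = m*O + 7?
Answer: -1492323759/4657487394994 + 94*I*sqrt(47)/82537 ≈ -0.00032041 + 0.0078078*I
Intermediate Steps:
Z(m, O) = 7 + O*m (Z(m, O) = O*m + 7 = 7 + O*m)
I = -9536515378 (I = 271897*(-35074) = -9536515378)
Y(C) = 30 + 2*C**(3/2) (Y(C) = 3 + ((7 + (C*sqrt(C))*2) - 1*(-20)) = 3 + ((7 + C**(3/2)*2) + 20) = 3 + ((7 + 2*C**(3/2)) + 20) = 3 + (27 + 2*C**(3/2)) = 30 + 2*C**(3/2))
-410637/I + Y(-47)/(-82537) = -410637/(-9536515378) + (30 + 2*(-47)**(3/2))/(-82537) = -410637*(-1/9536515378) + (30 + 2*(-47*I*sqrt(47)))*(-1/82537) = 410637/9536515378 + (30 - 94*I*sqrt(47))*(-1/82537) = 410637/9536515378 + (-30/82537 + 94*I*sqrt(47)/82537) = -1492323759/4657487394994 + 94*I*sqrt(47)/82537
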